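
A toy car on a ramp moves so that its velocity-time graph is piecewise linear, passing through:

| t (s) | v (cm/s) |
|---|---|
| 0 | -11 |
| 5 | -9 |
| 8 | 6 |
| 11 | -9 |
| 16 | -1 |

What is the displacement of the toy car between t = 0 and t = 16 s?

Displacement is the signed area under the v-t curve.
0–5 s: ½(-11 + -9)(5) = -50 cm
5–8 s: ½(-9 + 6)(3) = -4.5 cm
8–11 s: ½(6 + -9)(3) = -4.5 cm
11–16 s: ½(-9 + -1)(5) = -25 cm
Net displacement = -84 cm

-84 cm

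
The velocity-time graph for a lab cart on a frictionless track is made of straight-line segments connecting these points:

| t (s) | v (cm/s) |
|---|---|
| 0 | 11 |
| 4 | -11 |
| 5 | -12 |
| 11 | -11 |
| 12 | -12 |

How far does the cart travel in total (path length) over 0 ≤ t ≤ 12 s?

114 cm

Total distance travelled is ∫|v| dt — sum the magnitudes of each area piece.
0–4 s: v = 0 at t = 2 s; triangle areas 11 + 11 = 22 cm
4–5 s: |½(-11 + -12)(1)| = 11.5 cm
5–11 s: |½(-12 + -11)(6)| = 69 cm
11–12 s: |½(-11 + -12)(1)| = 11.5 cm
Total distance = 114 cm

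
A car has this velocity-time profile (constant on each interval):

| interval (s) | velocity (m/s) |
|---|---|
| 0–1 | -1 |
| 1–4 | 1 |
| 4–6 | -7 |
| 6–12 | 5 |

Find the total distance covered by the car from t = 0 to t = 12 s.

48 m

Total distance travelled is ∫|v| dt — sum the magnitudes of each area piece.
0–1 s: |-1| × 1 = 1 m
1–4 s: |1| × 3 = 3 m
4–6 s: |-7| × 2 = 14 m
6–12 s: |5| × 6 = 30 m
Total distance = 48 m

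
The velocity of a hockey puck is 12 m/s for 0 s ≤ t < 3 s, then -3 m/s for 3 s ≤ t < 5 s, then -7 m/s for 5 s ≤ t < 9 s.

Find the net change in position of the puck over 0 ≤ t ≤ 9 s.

Net displacement equals the area under the velocity-time graph (areas below the axis count negative).
0–3 s: 12 × 3 = 36 m
3–5 s: -3 × 2 = -6 m
5–9 s: -7 × 4 = -28 m
Net displacement = 2 m

2 m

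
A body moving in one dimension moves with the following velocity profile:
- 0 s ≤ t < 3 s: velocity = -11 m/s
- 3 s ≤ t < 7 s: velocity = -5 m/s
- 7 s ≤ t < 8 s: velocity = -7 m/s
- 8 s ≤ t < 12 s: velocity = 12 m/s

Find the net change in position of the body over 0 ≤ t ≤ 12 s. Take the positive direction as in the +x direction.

-12 m

Displacement is the signed area under the v-t curve.
0–3 s: -11 × 3 = -33 m
3–7 s: -5 × 4 = -20 m
7–8 s: -7 × 1 = -7 m
8–12 s: 12 × 4 = 48 m
Net displacement = -12 m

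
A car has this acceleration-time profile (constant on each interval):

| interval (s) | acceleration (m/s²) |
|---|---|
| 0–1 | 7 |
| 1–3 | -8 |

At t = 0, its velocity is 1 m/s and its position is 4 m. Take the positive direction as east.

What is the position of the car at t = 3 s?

8.5 m

On each constant-a segment, Δv = aΔt and Δx = v₀Δt + ½aΔt²; chain segment to segment.
0–1 s: v starts 1 m/s; Δx = 1·1 + ½·7·1² = 4.5 m; v ends 8 m/s.
1–3 s: v starts 8 m/s; Δx = 8·2 + ½·-8·2² = 0 m; v ends -8 m/s.
x(3) = 4 + Σ Δx = 8.5 m.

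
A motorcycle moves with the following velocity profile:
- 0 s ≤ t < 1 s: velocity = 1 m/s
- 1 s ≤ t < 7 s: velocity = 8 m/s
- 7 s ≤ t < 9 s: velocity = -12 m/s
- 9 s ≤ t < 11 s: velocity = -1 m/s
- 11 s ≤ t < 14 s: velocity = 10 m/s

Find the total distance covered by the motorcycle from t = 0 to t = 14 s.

Distance (not displacement) is the total path length: add the absolute areas under v-t.
0–1 s: |1| × 1 = 1 m
1–7 s: |8| × 6 = 48 m
7–9 s: |-12| × 2 = 24 m
9–11 s: |-1| × 2 = 2 m
11–14 s: |10| × 3 = 30 m
Total distance = 105 m

105 m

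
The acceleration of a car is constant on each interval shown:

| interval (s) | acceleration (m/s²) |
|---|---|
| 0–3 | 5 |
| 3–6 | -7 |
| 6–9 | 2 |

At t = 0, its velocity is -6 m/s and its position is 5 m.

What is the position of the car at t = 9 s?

-22 m

On each constant-a segment, Δv = aΔt and Δx = v₀Δt + ½aΔt²; chain segment to segment.
0–3 s: v starts -6 m/s; Δx = -6·3 + ½·5·3² = 4.5 m; v ends 9 m/s.
3–6 s: v starts 9 m/s; Δx = 9·3 + ½·-7·3² = -4.5 m; v ends -12 m/s.
6–9 s: v starts -12 m/s; Δx = -12·3 + ½·2·3² = -27 m; v ends -6 m/s.
x(9) = 5 + Σ Δx = -22 m.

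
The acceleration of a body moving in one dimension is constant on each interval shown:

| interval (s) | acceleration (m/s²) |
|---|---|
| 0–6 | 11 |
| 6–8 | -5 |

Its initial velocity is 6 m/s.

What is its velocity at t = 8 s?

62 m/s

Δv equals the area under the a-t graph; then v = v₀ + Δv.
0–6 s: 11 × 6 = 66 m/s
6–8 s: -5 × 2 = -10 m/s
Δv = 56 m/s, so v(8) = 6 + (56) = 62 m/s.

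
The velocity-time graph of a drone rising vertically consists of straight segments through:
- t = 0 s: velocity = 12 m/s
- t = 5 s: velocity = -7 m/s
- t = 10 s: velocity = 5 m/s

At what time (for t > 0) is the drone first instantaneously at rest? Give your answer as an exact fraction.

v changes sign on 0–5 s (from 12 to -7); the graph is linear there, so v = 0 at t = 0 + (-12)·(5 − 0)/(-7 − 12) = 60/19 s.

t = 60/19 s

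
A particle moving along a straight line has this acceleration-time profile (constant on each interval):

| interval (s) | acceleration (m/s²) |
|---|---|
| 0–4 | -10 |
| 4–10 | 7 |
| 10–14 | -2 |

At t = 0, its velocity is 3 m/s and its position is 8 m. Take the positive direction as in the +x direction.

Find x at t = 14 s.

-152 m

On each constant-a segment, Δv = aΔt and Δx = v₀Δt + ½aΔt²; chain segment to segment.
0–4 s: v starts 3 m/s; Δx = 3·4 + ½·-10·4² = -68 m; v ends -37 m/s.
4–10 s: v starts -37 m/s; Δx = -37·6 + ½·7·6² = -96 m; v ends 5 m/s.
10–14 s: v starts 5 m/s; Δx = 5·4 + ½·-2·4² = 4 m; v ends -3 m/s.
x(14) = 8 + Σ Δx = -152 m.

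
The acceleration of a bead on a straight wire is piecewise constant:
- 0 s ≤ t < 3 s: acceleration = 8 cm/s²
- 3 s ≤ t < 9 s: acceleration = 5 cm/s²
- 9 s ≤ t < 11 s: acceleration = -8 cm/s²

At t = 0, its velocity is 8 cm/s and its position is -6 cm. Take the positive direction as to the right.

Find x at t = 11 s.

444 cm

On each constant-a segment, Δv = aΔt and Δx = v₀Δt + ½aΔt²; chain segment to segment.
0–3 s: v starts 8 cm/s; Δx = 8·3 + ½·8·3² = 60 cm; v ends 32 cm/s.
3–9 s: v starts 32 cm/s; Δx = 32·6 + ½·5·6² = 282 cm; v ends 62 cm/s.
9–11 s: v starts 62 cm/s; Δx = 62·2 + ½·-8·2² = 108 cm; v ends 46 cm/s.
x(11) = -6 + Σ Δx = 444 cm.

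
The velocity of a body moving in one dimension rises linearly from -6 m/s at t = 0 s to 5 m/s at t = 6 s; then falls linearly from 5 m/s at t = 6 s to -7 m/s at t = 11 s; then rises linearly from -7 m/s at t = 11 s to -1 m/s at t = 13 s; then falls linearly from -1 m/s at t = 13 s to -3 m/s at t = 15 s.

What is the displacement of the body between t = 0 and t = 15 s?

Net displacement equals the area under the velocity-time graph (areas below the axis count negative).
0–6 s: ½(-6 + 5)(6) = -3 m
6–11 s: ½(5 + -7)(5) = -5 m
11–13 s: ½(-7 + -1)(2) = -8 m
13–15 s: ½(-1 + -3)(2) = -4 m
Net displacement = -20 m

-20 m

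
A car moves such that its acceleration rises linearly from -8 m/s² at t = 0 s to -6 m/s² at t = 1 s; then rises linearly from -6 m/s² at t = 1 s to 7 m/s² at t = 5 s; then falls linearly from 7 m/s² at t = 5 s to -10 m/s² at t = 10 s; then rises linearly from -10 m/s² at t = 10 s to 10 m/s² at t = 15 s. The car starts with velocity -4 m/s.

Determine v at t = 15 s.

Δv equals the area under the a-t graph; then v = v₀ + Δv.
0–1 s: ½(-8 + -6)(1) = -7 m/s
1–5 s: ½(-6 + 7)(4) = 2 m/s
5–10 s: ½(7 + -10)(5) = -7.5 m/s
10–15 s: ½(-10 + 10)(5) = 0 m/s
Δv = -12.5 m/s, so v(15) = -4 + (-12.5) = -16.5 m/s.

-16.5 m/s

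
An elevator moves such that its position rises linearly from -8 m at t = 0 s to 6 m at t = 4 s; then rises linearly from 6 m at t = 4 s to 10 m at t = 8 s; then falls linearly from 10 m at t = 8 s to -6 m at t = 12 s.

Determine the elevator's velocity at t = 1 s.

Velocity is the slope of the x-t graph on 0–4 s: (6 − -8)/(4 − 0) = 3.5 m/s.

3.5 m/s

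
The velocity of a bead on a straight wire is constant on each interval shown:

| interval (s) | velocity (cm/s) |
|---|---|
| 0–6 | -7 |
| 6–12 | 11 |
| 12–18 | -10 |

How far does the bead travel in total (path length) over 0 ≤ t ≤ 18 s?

Distance (not displacement) is the total path length: add the absolute areas under v-t.
0–6 s: |-7| × 6 = 42 cm
6–12 s: |11| × 6 = 66 cm
12–18 s: |-10| × 6 = 60 cm
Total distance = 168 cm

168 cm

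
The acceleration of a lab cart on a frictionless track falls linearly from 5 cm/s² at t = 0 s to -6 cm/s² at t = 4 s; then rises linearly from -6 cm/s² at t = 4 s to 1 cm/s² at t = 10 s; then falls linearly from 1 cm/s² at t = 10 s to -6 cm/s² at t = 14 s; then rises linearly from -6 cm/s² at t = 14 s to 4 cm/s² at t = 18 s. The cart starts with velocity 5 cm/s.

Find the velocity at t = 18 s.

-26 cm/s

Δv equals the area under the a-t graph; then v = v₀ + Δv.
0–4 s: ½(5 + -6)(4) = -2 cm/s
4–10 s: ½(-6 + 1)(6) = -15 cm/s
10–14 s: ½(1 + -6)(4) = -10 cm/s
14–18 s: ½(-6 + 4)(4) = -4 cm/s
Δv = -31 cm/s, so v(18) = 5 + (-31) = -26 cm/s.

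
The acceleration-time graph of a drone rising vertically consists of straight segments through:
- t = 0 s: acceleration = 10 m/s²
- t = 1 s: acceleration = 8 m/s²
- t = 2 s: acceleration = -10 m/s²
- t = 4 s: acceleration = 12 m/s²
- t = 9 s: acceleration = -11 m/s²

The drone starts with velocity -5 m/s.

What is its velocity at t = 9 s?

Δv equals the area under the a-t graph; then v = v₀ + Δv.
0–1 s: ½(10 + 8)(1) = 9 m/s
1–2 s: ½(8 + -10)(1) = -1 m/s
2–4 s: ½(-10 + 12)(2) = 2 m/s
4–9 s: ½(12 + -11)(5) = 2.5 m/s
Δv = 12.5 m/s, so v(9) = -5 + (12.5) = 7.5 m/s.

7.5 m/s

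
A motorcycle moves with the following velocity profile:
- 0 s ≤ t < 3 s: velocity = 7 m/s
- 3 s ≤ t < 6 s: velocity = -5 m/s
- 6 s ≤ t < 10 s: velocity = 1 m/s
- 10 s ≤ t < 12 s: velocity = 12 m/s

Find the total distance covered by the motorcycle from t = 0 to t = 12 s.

Distance (not displacement) is the total path length: add the absolute areas under v-t.
0–3 s: |7| × 3 = 21 m
3–6 s: |-5| × 3 = 15 m
6–10 s: |1| × 4 = 4 m
10–12 s: |12| × 2 = 24 m
Total distance = 64 m

64 m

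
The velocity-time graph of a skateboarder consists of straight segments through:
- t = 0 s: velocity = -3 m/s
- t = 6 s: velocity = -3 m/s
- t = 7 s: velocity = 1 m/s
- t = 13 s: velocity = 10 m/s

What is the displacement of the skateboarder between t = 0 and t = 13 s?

Displacement is the signed area under the v-t curve.
0–6 s: -3 × 6 = -18 m
6–7 s: ½(-3 + 1)(1) = -1 m
7–13 s: ½(1 + 10)(6) = 33 m
Net displacement = 14 m

14 m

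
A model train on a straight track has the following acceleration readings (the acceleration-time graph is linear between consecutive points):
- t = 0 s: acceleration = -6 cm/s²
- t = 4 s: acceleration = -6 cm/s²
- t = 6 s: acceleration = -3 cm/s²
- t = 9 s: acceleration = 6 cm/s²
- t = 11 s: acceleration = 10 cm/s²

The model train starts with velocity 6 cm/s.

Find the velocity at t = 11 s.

-6.5 cm/s

Δv equals the area under the a-t graph; then v = v₀ + Δv.
0–4 s: -6 × 4 = -24 cm/s
4–6 s: ½(-6 + -3)(2) = -9 cm/s
6–9 s: ½(-3 + 6)(3) = 4.5 cm/s
9–11 s: ½(6 + 10)(2) = 16 cm/s
Δv = -12.5 cm/s, so v(11) = 6 + (-12.5) = -6.5 cm/s.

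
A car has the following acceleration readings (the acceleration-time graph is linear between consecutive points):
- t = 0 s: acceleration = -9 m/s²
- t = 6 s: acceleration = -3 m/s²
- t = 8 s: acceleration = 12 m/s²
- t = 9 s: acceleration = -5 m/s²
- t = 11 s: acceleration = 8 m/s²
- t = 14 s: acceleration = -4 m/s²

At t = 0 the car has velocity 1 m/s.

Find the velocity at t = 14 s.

Δv equals the area under the a-t graph; then v = v₀ + Δv.
0–6 s: ½(-9 + -3)(6) = -36 m/s
6–8 s: ½(-3 + 12)(2) = 9 m/s
8–9 s: ½(12 + -5)(1) = 3.5 m/s
9–11 s: ½(-5 + 8)(2) = 3 m/s
11–14 s: ½(8 + -4)(3) = 6 m/s
Δv = -14.5 m/s, so v(14) = 1 + (-14.5) = -13.5 m/s.

-13.5 m/s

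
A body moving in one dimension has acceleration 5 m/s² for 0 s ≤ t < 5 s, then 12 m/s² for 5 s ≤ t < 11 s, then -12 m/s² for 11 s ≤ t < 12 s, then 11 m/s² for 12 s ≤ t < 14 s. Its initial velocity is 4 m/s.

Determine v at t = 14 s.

Δv equals the area under the a-t graph; then v = v₀ + Δv.
0–5 s: 5 × 5 = 25 m/s
5–11 s: 12 × 6 = 72 m/s
11–12 s: -12 × 1 = -12 m/s
12–14 s: 11 × 2 = 22 m/s
Δv = 107 m/s, so v(14) = 4 + (107) = 111 m/s.

111 m/s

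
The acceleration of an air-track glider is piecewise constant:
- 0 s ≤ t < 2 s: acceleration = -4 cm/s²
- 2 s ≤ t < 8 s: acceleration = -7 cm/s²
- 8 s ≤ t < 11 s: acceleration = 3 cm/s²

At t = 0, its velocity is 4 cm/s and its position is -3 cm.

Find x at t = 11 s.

On each constant-a segment, Δv = aΔt and Δx = v₀Δt + ½aΔt²; chain segment to segment.
0–2 s: v starts 4 cm/s; Δx = 4·2 + ½·-4·2² = 0 cm; v ends -4 cm/s.
2–8 s: v starts -4 cm/s; Δx = -4·6 + ½·-7·6² = -150 cm; v ends -46 cm/s.
8–11 s: v starts -46 cm/s; Δx = -46·3 + ½·3·3² = -124.5 cm; v ends -37 cm/s.
x(11) = -3 + Σ Δx = -277.5 cm.

-277.5 cm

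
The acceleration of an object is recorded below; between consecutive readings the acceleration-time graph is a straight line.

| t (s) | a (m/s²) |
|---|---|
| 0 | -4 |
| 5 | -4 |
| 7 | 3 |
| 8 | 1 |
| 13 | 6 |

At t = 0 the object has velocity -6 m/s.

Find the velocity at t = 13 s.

-7.5 m/s

Δv equals the area under the a-t graph; then v = v₀ + Δv.
0–5 s: -4 × 5 = -20 m/s
5–7 s: ½(-4 + 3)(2) = -1 m/s
7–8 s: ½(3 + 1)(1) = 2 m/s
8–13 s: ½(1 + 6)(5) = 17.5 m/s
Δv = -1.5 m/s, so v(13) = -6 + (-1.5) = -7.5 m/s.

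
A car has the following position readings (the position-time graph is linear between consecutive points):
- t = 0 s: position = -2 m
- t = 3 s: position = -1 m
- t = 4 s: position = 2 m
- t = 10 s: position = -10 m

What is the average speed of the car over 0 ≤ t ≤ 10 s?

Average speed = (total path length)/(elapsed time); on a piecewise-linear x-t graph the path length is Σ|Δx|.
0–3 s: |Δx| = |-1 − -2| = 1 m
3–4 s: |Δx| = |2 − -1| = 3 m
4–10 s: |Δx| = |-10 − 2| = 12 m
Total path = 16 m; average speed = 16/10 = 1.6 m/s.

1.6 m/s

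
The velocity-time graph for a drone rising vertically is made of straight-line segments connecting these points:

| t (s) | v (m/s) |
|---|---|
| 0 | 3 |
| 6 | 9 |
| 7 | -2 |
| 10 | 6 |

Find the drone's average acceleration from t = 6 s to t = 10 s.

-0.75 m/s²

Average acceleration = Δv/Δt = (6 − 9)/(10 − 6) = -0.75 m/s².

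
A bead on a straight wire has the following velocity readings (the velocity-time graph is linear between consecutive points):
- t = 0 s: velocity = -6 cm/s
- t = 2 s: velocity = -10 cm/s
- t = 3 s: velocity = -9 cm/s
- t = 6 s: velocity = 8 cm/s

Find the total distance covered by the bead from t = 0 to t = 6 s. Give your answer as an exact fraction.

Distance (not displacement) is the total path length: add the absolute areas under v-t.
0–2 s: |½(-6 + -10)(2)| = 16 cm
2–3 s: |½(-10 + -9)(1)| = 9.5 cm
3–6 s: v = 0 at t = 78/17 s; triangle areas 243/34 + 96/17 = 435/34 cm
Total distance = 651/17 cm

651/17 cm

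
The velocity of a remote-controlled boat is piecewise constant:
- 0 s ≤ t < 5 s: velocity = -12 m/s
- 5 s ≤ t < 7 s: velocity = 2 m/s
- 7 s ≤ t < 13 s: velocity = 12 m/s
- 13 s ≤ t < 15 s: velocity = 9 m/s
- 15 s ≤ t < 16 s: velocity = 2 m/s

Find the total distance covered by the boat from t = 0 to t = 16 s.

Distance (not displacement) is the total path length: add the absolute areas under v-t.
0–5 s: |-12| × 5 = 60 m
5–7 s: |2| × 2 = 4 m
7–13 s: |12| × 6 = 72 m
13–15 s: |9| × 2 = 18 m
15–16 s: |2| × 1 = 2 m
Total distance = 156 m

156 m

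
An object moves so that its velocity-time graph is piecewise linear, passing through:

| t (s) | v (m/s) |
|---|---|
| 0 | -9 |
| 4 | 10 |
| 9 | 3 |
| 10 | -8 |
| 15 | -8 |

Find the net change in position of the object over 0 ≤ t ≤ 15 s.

Displacement is the signed area under the v-t curve.
0–4 s: ½(-9 + 10)(4) = 2 m
4–9 s: ½(10 + 3)(5) = 32.5 m
9–10 s: ½(3 + -8)(1) = -2.5 m
10–15 s: -8 × 5 = -40 m
Net displacement = -8 m

-8 m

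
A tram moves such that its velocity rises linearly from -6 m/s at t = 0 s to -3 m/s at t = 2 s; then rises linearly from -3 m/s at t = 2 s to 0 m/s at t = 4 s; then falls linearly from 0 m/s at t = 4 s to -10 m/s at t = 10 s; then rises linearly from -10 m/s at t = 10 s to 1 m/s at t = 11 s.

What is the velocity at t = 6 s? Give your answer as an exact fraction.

On 4–10 s the graph is linear from 0 to -10 m/s: v(6) = 0 + (-10 − 0)·(6 − 4)/(10 − 4) = -10/3 m/s.

-10/3 m/s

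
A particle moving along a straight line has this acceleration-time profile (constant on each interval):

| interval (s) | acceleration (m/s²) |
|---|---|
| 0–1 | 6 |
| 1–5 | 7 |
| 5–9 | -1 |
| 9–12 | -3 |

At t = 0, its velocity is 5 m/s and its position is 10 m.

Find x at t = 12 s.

On each constant-a segment, Δv = aΔt and Δx = v₀Δt + ½aΔt²; chain segment to segment.
0–1 s: v starts 5 m/s; Δx = 5·1 + ½·6·1² = 8 m; v ends 11 m/s.
1–5 s: v starts 11 m/s; Δx = 11·4 + ½·7·4² = 100 m; v ends 39 m/s.
5–9 s: v starts 39 m/s; Δx = 39·4 + ½·-1·4² = 148 m; v ends 35 m/s.
9–12 s: v starts 35 m/s; Δx = 35·3 + ½·-3·3² = 91.5 m; v ends 26 m/s.
x(12) = 10 + Σ Δx = 357.5 m.

357.5 m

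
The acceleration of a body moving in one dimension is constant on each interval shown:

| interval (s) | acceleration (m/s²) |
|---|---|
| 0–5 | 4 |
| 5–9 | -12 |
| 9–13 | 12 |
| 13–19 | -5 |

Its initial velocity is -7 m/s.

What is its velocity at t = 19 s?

-17 m/s

Δv equals the area under the a-t graph; then v = v₀ + Δv.
0–5 s: 4 × 5 = 20 m/s
5–9 s: -12 × 4 = -48 m/s
9–13 s: 12 × 4 = 48 m/s
13–19 s: -5 × 6 = -30 m/s
Δv = -10 m/s, so v(19) = -7 + (-10) = -17 m/s.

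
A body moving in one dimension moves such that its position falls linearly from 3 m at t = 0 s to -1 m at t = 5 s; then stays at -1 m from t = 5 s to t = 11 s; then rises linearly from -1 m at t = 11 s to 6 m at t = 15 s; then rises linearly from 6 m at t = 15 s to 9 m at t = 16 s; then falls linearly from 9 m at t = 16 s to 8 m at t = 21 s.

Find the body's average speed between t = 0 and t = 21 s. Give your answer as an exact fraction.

Average speed = (total path length)/(elapsed time); on a piecewise-linear x-t graph the path length is Σ|Δx|.
0–5 s: |Δx| = |-1 − 3| = 4 m
5–11 s: |Δx| = |-1 − -1| = 0 m
11–15 s: |Δx| = |6 − -1| = 7 m
15–16 s: |Δx| = |9 − 6| = 3 m
16–21 s: |Δx| = |8 − 9| = 1 m
Total path = 15 m; average speed = 15/21 = 5/7 m/s.

5/7 m/s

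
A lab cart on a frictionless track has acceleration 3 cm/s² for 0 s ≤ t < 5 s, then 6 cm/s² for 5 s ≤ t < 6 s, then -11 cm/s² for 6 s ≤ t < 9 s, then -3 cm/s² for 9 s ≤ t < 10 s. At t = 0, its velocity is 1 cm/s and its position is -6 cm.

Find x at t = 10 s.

On each constant-a segment, Δv = aΔt and Δx = v₀Δt + ½aΔt²; chain segment to segment.
0–5 s: v starts 1 cm/s; Δx = 1·5 + ½·3·5² = 42.5 cm; v ends 16 cm/s.
5–6 s: v starts 16 cm/s; Δx = 16·1 + ½·6·1² = 19 cm; v ends 22 cm/s.
6–9 s: v starts 22 cm/s; Δx = 22·3 + ½·-11·3² = 16.5 cm; v ends -11 cm/s.
9–10 s: v starts -11 cm/s; Δx = -11·1 + ½·-3·1² = -12.5 cm; v ends -14 cm/s.
x(10) = -6 + Σ Δx = 59.5 cm.

59.5 cm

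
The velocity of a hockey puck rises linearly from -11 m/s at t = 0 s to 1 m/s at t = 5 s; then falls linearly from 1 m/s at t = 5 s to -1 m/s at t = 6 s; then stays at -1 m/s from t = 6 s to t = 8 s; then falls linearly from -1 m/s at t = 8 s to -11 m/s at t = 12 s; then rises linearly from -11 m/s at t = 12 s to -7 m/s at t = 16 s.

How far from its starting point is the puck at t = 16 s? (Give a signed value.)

-87 m

Net displacement equals the area under the velocity-time graph (areas below the axis count negative).
0–5 s: ½(-11 + 1)(5) = -25 m
5–6 s: ½(1 + -1)(1) = 0 m
6–8 s: -1 × 2 = -2 m
8–12 s: ½(-1 + -11)(4) = -24 m
12–16 s: ½(-11 + -7)(4) = -36 m
Net displacement = -87 m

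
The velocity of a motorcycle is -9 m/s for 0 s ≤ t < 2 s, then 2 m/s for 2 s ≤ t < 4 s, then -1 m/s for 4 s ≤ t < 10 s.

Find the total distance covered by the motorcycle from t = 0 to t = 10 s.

Distance (not displacement) is the total path length: add the absolute areas under v-t.
0–2 s: |-9| × 2 = 18 m
2–4 s: |2| × 2 = 4 m
4–10 s: |-1| × 6 = 6 m
Total distance = 28 m

28 m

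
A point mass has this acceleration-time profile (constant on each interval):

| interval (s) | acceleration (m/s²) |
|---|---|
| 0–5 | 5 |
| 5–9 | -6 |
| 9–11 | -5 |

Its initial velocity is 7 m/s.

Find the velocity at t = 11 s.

-2 m/s

Δv equals the area under the a-t graph; then v = v₀ + Δv.
0–5 s: 5 × 5 = 25 m/s
5–9 s: -6 × 4 = -24 m/s
9–11 s: -5 × 2 = -10 m/s
Δv = -9 m/s, so v(11) = 7 + (-9) = -2 m/s.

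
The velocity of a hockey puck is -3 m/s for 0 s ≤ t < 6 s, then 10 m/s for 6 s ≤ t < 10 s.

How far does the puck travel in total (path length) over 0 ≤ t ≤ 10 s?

Total distance travelled is ∫|v| dt — sum the magnitudes of each area piece.
0–6 s: |-3| × 6 = 18 m
6–10 s: |10| × 4 = 40 m
Total distance = 58 m

58 m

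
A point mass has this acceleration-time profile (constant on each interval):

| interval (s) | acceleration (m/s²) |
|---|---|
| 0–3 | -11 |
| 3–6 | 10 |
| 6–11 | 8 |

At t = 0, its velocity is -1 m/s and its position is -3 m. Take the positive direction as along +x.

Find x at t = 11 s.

On each constant-a segment, Δv = aΔt and Δx = v₀Δt + ½aΔt²; chain segment to segment.
0–3 s: v starts -1 m/s; Δx = -1·3 + ½·-11·3² = -52.5 m; v ends -34 m/s.
3–6 s: v starts -34 m/s; Δx = -34·3 + ½·10·3² = -57 m; v ends -4 m/s.
6–11 s: v starts -4 m/s; Δx = -4·5 + ½·8·5² = 80 m; v ends 36 m/s.
x(11) = -3 + Σ Δx = -32.5 m.

-32.5 m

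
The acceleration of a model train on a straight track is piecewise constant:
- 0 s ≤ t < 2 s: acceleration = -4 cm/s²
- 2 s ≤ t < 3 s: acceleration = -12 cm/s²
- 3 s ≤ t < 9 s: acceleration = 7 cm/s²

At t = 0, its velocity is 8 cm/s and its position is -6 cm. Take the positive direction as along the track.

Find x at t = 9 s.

On each constant-a segment, Δv = aΔt and Δx = v₀Δt + ½aΔt²; chain segment to segment.
0–2 s: v starts 8 cm/s; Δx = 8·2 + ½·-4·2² = 8 cm; v ends 0 cm/s.
2–3 s: v starts 0 cm/s; Δx = 0·1 + ½·-12·1² = -6 cm; v ends -12 cm/s.
3–9 s: v starts -12 cm/s; Δx = -12·6 + ½·7·6² = 54 cm; v ends 30 cm/s.
x(9) = -6 + Σ Δx = 50 cm.

50 cm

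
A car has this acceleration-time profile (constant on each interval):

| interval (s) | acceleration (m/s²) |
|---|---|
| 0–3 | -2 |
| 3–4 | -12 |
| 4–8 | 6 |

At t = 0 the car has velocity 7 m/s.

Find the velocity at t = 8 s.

Δv equals the area under the a-t graph; then v = v₀ + Δv.
0–3 s: -2 × 3 = -6 m/s
3–4 s: -12 × 1 = -12 m/s
4–8 s: 6 × 4 = 24 m/s
Δv = 6 m/s, so v(8) = 7 + (6) = 13 m/s.

13 m/s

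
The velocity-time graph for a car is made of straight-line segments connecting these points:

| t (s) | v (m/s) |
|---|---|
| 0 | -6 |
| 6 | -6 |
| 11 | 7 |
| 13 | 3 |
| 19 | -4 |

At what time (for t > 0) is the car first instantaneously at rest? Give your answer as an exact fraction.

v changes sign on 6–11 s (from -6 to 7); the graph is linear there, so v = 0 at t = 6 + (6)·(11 − 6)/(7 − -6) = 108/13 s.

t = 108/13 s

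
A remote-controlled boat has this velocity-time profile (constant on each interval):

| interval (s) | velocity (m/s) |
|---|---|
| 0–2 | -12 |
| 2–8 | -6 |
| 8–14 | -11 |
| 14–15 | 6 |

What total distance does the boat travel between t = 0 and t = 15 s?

132 m

Total distance travelled is ∫|v| dt — sum the magnitudes of each area piece.
0–2 s: |-12| × 2 = 24 m
2–8 s: |-6| × 6 = 36 m
8–14 s: |-11| × 6 = 66 m
14–15 s: |6| × 1 = 6 m
Total distance = 132 m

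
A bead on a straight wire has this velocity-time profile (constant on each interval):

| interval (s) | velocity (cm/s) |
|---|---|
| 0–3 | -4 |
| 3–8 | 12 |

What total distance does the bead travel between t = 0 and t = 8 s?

Distance (not displacement) is the total path length: add the absolute areas under v-t.
0–3 s: |-4| × 3 = 12 cm
3–8 s: |12| × 5 = 60 cm
Total distance = 72 cm

72 cm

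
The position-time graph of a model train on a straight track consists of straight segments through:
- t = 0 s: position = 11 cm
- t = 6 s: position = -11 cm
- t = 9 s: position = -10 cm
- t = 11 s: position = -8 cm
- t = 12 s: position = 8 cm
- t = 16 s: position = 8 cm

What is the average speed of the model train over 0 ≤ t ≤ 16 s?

Average speed = (total path length)/(elapsed time); on a piecewise-linear x-t graph the path length is Σ|Δx|.
0–6 s: |Δx| = |-11 − 11| = 22 cm
6–9 s: |Δx| = |-10 − -11| = 1 cm
9–11 s: |Δx| = |-8 − -10| = 2 cm
11–12 s: |Δx| = |8 − -8| = 16 cm
12–16 s: |Δx| = |8 − 8| = 0 cm
Total path = 41 cm; average speed = 41/16 = 2.5625 cm/s.

2.5625 cm/s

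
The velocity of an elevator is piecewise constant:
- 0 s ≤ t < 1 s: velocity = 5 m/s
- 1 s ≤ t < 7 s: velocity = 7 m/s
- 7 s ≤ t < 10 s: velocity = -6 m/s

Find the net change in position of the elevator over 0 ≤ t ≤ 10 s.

29 m

Net displacement equals the area under the velocity-time graph (areas below the axis count negative).
0–1 s: 5 × 1 = 5 m
1–7 s: 7 × 6 = 42 m
7–10 s: -6 × 3 = -18 m
Net displacement = 29 m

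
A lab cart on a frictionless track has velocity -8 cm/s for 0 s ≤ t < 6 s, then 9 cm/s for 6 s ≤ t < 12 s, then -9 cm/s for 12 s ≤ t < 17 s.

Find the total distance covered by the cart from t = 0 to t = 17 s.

Distance (not displacement) is the total path length: add the absolute areas under v-t.
0–6 s: |-8| × 6 = 48 cm
6–12 s: |9| × 6 = 54 cm
12–17 s: |-9| × 5 = 45 cm
Total distance = 147 cm

147 cm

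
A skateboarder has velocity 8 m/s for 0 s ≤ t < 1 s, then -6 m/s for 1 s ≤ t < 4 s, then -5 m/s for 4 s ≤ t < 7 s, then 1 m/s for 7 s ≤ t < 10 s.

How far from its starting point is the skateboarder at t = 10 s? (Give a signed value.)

-22 m

Displacement is the signed area under the v-t curve.
0–1 s: 8 × 1 = 8 m
1–4 s: -6 × 3 = -18 m
4–7 s: -5 × 3 = -15 m
7–10 s: 1 × 3 = 3 m
Net displacement = -22 m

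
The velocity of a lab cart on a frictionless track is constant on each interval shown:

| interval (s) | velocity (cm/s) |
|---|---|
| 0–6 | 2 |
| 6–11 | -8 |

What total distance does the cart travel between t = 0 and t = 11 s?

52 cm

Distance (not displacement) is the total path length: add the absolute areas under v-t.
0–6 s: |2| × 6 = 12 cm
6–11 s: |-8| × 5 = 40 cm
Total distance = 52 cm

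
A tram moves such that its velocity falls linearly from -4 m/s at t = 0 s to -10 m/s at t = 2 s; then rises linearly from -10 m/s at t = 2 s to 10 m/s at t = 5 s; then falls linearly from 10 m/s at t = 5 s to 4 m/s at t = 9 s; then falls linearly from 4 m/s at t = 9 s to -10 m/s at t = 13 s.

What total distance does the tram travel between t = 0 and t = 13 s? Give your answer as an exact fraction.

Distance (not displacement) is the total path length: add the absolute areas under v-t.
0–2 s: |½(-4 + -10)(2)| = 14 m
2–5 s: v = 0 at t = 3.5 s; triangle areas 7.5 + 7.5 = 15 m
5–9 s: |½(10 + 4)(4)| = 28 m
9–13 s: v = 0 at t = 71/7 s; triangle areas 16/7 + 100/7 = 116/7 m
Total distance = 515/7 m

515/7 m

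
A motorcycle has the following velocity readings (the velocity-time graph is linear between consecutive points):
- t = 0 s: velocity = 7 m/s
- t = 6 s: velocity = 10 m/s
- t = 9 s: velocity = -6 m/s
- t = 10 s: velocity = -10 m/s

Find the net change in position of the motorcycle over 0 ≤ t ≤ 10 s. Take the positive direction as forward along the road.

49 m

Displacement is the signed area under the v-t curve.
0–6 s: ½(7 + 10)(6) = 51 m
6–9 s: ½(10 + -6)(3) = 6 m
9–10 s: ½(-6 + -10)(1) = -8 m
Net displacement = 49 m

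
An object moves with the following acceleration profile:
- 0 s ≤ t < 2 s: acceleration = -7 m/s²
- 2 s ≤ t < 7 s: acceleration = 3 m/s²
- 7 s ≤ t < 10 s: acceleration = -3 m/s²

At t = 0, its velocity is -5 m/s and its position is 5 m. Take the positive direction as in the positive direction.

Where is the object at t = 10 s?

On each constant-a segment, Δv = aΔt and Δx = v₀Δt + ½aΔt²; chain segment to segment.
0–2 s: v starts -5 m/s; Δx = -5·2 + ½·-7·2² = -24 m; v ends -19 m/s.
2–7 s: v starts -19 m/s; Δx = -19·5 + ½·3·5² = -57.5 m; v ends -4 m/s.
7–10 s: v starts -4 m/s; Δx = -4·3 + ½·-3·3² = -25.5 m; v ends -13 m/s.
x(10) = 5 + Σ Δx = -102 m.

-102 m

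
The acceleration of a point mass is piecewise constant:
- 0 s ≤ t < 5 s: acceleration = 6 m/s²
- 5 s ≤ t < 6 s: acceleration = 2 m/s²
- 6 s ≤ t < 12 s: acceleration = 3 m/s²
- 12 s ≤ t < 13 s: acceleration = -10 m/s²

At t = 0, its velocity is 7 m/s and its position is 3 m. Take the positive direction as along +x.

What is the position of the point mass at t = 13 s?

On each constant-a segment, Δv = aΔt and Δx = v₀Δt + ½aΔt²; chain segment to segment.
0–5 s: v starts 7 m/s; Δx = 7·5 + ½·6·5² = 110 m; v ends 37 m/s.
5–6 s: v starts 37 m/s; Δx = 37·1 + ½·2·1² = 38 m; v ends 39 m/s.
6–12 s: v starts 39 m/s; Δx = 39·6 + ½·3·6² = 288 m; v ends 57 m/s.
12–13 s: v starts 57 m/s; Δx = 57·1 + ½·-10·1² = 52 m; v ends 47 m/s.
x(13) = 3 + Σ Δx = 491 m.

491 m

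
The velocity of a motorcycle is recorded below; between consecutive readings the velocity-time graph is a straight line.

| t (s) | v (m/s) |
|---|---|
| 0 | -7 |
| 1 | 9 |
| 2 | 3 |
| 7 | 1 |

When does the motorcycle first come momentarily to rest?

t = 0.4375 s

v changes sign on 0–1 s (from -7 to 9); the graph is linear there, so v = 0 at t = 0 + (7)·(1 − 0)/(9 − -7) = 0.4375 s.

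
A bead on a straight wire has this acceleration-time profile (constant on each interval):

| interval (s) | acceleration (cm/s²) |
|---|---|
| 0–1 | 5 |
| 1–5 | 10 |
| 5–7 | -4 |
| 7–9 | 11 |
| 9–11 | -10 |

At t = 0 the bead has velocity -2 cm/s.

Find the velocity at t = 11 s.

37 cm/s

Δv equals the area under the a-t graph; then v = v₀ + Δv.
0–1 s: 5 × 1 = 5 cm/s
1–5 s: 10 × 4 = 40 cm/s
5–7 s: -4 × 2 = -8 cm/s
7–9 s: 11 × 2 = 22 cm/s
9–11 s: -10 × 2 = -20 cm/s
Δv = 39 cm/s, so v(11) = -2 + (39) = 37 cm/s.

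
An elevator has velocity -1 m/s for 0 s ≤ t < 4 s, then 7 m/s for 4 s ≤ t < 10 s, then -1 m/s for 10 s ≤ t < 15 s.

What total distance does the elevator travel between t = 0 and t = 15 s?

51 m

Total distance travelled is ∫|v| dt — sum the magnitudes of each area piece.
0–4 s: |-1| × 4 = 4 m
4–10 s: |7| × 6 = 42 m
10–15 s: |-1| × 5 = 5 m
Total distance = 51 m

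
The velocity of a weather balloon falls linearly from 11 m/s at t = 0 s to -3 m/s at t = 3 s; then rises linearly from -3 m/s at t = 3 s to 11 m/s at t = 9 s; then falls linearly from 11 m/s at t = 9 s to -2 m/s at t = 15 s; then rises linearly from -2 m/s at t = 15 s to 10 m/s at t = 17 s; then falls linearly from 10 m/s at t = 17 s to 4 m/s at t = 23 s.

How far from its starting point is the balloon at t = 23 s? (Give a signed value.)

Net displacement equals the area under the velocity-time graph (areas below the axis count negative).
0–3 s: ½(11 + -3)(3) = 12 m
3–9 s: ½(-3 + 11)(6) = 24 m
9–15 s: ½(11 + -2)(6) = 27 m
15–17 s: ½(-2 + 10)(2) = 8 m
17–23 s: ½(10 + 4)(6) = 42 m
Net displacement = 113 m

113 m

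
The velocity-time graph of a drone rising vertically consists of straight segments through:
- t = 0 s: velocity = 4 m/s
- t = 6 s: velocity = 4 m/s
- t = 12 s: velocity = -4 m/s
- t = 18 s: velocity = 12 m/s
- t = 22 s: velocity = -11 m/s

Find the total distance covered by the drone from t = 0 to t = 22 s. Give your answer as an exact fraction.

Total distance travelled is ∫|v| dt — sum the magnitudes of each area piece.
0–6 s: |4| × 6 = 24 m
6–12 s: v = 0 at t = 9 s; triangle areas 6 + 6 = 12 m
12–18 s: v = 0 at t = 13.5 s; triangle areas 3 + 27 = 30 m
18–22 s: v = 0 at t = 462/23 s; triangle areas 288/23 + 242/23 = 530/23 m
Total distance = 2048/23 m

2048/23 m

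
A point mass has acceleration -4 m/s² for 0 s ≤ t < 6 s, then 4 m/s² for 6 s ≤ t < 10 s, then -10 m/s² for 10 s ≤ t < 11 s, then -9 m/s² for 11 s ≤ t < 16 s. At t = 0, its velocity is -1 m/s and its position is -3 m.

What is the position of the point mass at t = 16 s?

-370.5 m

On each constant-a segment, Δv = aΔt and Δx = v₀Δt + ½aΔt²; chain segment to segment.
0–6 s: v starts -1 m/s; Δx = -1·6 + ½·-4·6² = -78 m; v ends -25 m/s.
6–10 s: v starts -25 m/s; Δx = -25·4 + ½·4·4² = -68 m; v ends -9 m/s.
10–11 s: v starts -9 m/s; Δx = -9·1 + ½·-10·1² = -14 m; v ends -19 m/s.
11–16 s: v starts -19 m/s; Δx = -19·5 + ½·-9·5² = -207.5 m; v ends -64 m/s.
x(16) = -3 + Σ Δx = -370.5 m.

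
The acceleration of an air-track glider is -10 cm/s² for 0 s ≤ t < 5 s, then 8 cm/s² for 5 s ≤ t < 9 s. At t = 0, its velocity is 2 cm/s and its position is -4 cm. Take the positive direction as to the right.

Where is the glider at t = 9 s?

-247 cm

On each constant-a segment, Δv = aΔt and Δx = v₀Δt + ½aΔt²; chain segment to segment.
0–5 s: v starts 2 cm/s; Δx = 2·5 + ½·-10·5² = -115 cm; v ends -48 cm/s.
5–9 s: v starts -48 cm/s; Δx = -48·4 + ½·8·4² = -128 cm; v ends -16 cm/s.
x(9) = -4 + Σ Δx = -247 cm.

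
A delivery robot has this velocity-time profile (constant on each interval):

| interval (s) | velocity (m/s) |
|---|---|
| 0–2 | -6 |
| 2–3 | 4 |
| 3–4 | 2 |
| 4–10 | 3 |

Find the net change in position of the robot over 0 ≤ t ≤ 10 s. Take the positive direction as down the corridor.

Displacement is the signed area under the v-t curve.
0–2 s: -6 × 2 = -12 m
2–3 s: 4 × 1 = 4 m
3–4 s: 2 × 1 = 2 m
4–10 s: 3 × 6 = 18 m
Net displacement = 12 m

12 m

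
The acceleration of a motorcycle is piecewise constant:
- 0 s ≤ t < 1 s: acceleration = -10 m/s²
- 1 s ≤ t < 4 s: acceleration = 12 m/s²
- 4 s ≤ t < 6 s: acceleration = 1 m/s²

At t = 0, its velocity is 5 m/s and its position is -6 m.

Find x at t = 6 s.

97 m

On each constant-a segment, Δv = aΔt and Δx = v₀Δt + ½aΔt²; chain segment to segment.
0–1 s: v starts 5 m/s; Δx = 5·1 + ½·-10·1² = 0 m; v ends -5 m/s.
1–4 s: v starts -5 m/s; Δx = -5·3 + ½·12·3² = 39 m; v ends 31 m/s.
4–6 s: v starts 31 m/s; Δx = 31·2 + ½·1·2² = 64 m; v ends 33 m/s.
x(6) = -6 + Σ Δx = 97 m.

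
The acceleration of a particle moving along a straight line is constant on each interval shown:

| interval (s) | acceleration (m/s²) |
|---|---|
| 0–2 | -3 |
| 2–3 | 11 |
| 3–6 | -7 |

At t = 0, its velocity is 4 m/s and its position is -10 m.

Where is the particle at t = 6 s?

-9 m

On each constant-a segment, Δv = aΔt and Δx = v₀Δt + ½aΔt²; chain segment to segment.
0–2 s: v starts 4 m/s; Δx = 4·2 + ½·-3·2² = 2 m; v ends -2 m/s.
2–3 s: v starts -2 m/s; Δx = -2·1 + ½·11·1² = 3.5 m; v ends 9 m/s.
3–6 s: v starts 9 m/s; Δx = 9·3 + ½·-7·3² = -4.5 m; v ends -12 m/s.
x(6) = -10 + Σ Δx = -9 m.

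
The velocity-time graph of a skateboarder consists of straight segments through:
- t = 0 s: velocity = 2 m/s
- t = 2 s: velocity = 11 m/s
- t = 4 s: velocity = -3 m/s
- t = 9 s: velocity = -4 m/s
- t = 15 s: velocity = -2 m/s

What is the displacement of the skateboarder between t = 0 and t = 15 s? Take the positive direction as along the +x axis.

-14.5 m

Net displacement equals the area under the velocity-time graph (areas below the axis count negative).
0–2 s: ½(2 + 11)(2) = 13 m
2–4 s: ½(11 + -3)(2) = 8 m
4–9 s: ½(-3 + -4)(5) = -17.5 m
9–15 s: ½(-4 + -2)(6) = -18 m
Net displacement = -14.5 m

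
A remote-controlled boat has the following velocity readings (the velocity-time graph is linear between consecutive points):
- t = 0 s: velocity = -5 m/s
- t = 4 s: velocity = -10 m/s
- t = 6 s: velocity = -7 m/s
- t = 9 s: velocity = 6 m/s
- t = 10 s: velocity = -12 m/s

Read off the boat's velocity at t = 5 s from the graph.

On 4–6 s the graph is linear from -10 to -7 m/s: v(5) = -10 + (-7 − -10)·(5 − 4)/(6 − 4) = -8.5 m/s.

-8.5 m/s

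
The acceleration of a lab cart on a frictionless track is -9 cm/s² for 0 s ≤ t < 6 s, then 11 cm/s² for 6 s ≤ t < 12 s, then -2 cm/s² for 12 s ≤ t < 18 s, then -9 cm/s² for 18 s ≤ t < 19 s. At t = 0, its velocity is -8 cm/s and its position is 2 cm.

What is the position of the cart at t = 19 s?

-406.5 cm

On each constant-a segment, Δv = aΔt and Δx = v₀Δt + ½aΔt²; chain segment to segment.
0–6 s: v starts -8 cm/s; Δx = -8·6 + ½·-9·6² = -210 cm; v ends -62 cm/s.
6–12 s: v starts -62 cm/s; Δx = -62·6 + ½·11·6² = -174 cm; v ends 4 cm/s.
12–18 s: v starts 4 cm/s; Δx = 4·6 + ½·-2·6² = -12 cm; v ends -8 cm/s.
18–19 s: v starts -8 cm/s; Δx = -8·1 + ½·-9·1² = -12.5 cm; v ends -17 cm/s.
x(19) = 2 + Σ Δx = -406.5 cm.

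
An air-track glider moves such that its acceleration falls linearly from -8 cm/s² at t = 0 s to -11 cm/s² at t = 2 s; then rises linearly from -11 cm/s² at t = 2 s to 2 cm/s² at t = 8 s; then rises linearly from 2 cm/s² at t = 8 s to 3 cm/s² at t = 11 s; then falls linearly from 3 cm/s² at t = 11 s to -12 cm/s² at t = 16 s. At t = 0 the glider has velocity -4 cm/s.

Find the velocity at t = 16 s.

-65 cm/s

Δv equals the area under the a-t graph; then v = v₀ + Δv.
0–2 s: ½(-8 + -11)(2) = -19 cm/s
2–8 s: ½(-11 + 2)(6) = -27 cm/s
8–11 s: ½(2 + 3)(3) = 7.5 cm/s
11–16 s: ½(3 + -12)(5) = -22.5 cm/s
Δv = -61 cm/s, so v(16) = -4 + (-61) = -65 cm/s.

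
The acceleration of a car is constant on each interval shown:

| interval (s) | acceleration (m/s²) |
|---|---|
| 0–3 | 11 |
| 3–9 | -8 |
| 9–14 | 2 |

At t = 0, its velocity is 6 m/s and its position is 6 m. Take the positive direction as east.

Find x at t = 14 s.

On each constant-a segment, Δv = aΔt and Δx = v₀Δt + ½aΔt²; chain segment to segment.
0–3 s: v starts 6 m/s; Δx = 6·3 + ½·11·3² = 67.5 m; v ends 39 m/s.
3–9 s: v starts 39 m/s; Δx = 39·6 + ½·-8·6² = 90 m; v ends -9 m/s.
9–14 s: v starts -9 m/s; Δx = -9·5 + ½·2·5² = -20 m; v ends 1 m/s.
x(14) = 6 + Σ Δx = 143.5 m.

143.5 m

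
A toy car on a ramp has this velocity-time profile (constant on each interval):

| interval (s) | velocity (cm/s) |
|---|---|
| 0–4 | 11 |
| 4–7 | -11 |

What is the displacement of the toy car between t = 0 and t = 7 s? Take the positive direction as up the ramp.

11 cm

Net displacement equals the area under the velocity-time graph (areas below the axis count negative).
0–4 s: 11 × 4 = 44 cm
4–7 s: -11 × 3 = -33 cm
Net displacement = 11 cm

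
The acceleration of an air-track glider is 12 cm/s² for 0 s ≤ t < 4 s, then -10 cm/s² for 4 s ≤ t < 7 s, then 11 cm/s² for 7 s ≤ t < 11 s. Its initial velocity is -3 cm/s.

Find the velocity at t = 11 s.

Δv equals the area under the a-t graph; then v = v₀ + Δv.
0–4 s: 12 × 4 = 48 cm/s
4–7 s: -10 × 3 = -30 cm/s
7–11 s: 11 × 4 = 44 cm/s
Δv = 62 cm/s, so v(11) = -3 + (62) = 59 cm/s.

59 cm/s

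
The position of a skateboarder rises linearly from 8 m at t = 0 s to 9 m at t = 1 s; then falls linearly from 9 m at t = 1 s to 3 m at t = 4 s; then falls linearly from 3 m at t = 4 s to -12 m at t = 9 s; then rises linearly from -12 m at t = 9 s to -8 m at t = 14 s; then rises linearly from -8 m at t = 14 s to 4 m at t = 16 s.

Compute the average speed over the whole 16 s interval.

2.375 m/s

Average speed = (total path length)/(elapsed time); on a piecewise-linear x-t graph the path length is Σ|Δx|.
0–1 s: |Δx| = |9 − 8| = 1 m
1–4 s: |Δx| = |3 − 9| = 6 m
4–9 s: |Δx| = |-12 − 3| = 15 m
9–14 s: |Δx| = |-8 − -12| = 4 m
14–16 s: |Δx| = |4 − -8| = 12 m
Total path = 38 m; average speed = 38/16 = 2.375 m/s.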